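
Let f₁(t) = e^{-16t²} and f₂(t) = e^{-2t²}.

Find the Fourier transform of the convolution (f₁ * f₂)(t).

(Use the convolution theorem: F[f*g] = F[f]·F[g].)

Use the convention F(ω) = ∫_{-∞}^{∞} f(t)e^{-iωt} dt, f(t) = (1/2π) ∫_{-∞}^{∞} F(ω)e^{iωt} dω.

F[f₁*f₂](ω) = \frac{\sqrt{2} \pi e^{- \frac{9 \omega^{2}}{64}}}{8}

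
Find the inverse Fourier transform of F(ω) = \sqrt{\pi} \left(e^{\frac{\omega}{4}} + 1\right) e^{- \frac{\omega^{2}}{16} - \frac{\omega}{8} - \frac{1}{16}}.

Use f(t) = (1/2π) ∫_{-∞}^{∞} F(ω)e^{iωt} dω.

f(t) = 4 e^{- 4 t^{2}} \cos{\left(t \right)}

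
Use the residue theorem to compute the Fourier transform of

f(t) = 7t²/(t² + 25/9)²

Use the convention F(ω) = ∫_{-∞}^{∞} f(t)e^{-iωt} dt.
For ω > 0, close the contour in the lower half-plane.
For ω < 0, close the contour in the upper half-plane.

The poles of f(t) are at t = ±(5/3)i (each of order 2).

Let g(z) = f(z)e^{-iωz}; for large |z| the factor e^{-iωz} decays in the lower half-plane when ω > 0 and in the upper half-plane when ω < 0.

Case ω > 0 (lower half-plane, clockwise contour ⇒ F(ω) = -2πi·ΣRes):
  Res_{z = - \frac{5 i}{3}} g(z) = \frac{7 i \left(3 - 5 \omega\right) e^{- \frac{5 \omega}{3}}}{20} (pole of order 2)
  F(ω) = -2πi·ΣRes = \frac{7 \pi \left(3 - 5 \omega\right) e^{- \frac{5 \omega}{3}}}{10}

Case ω < 0 (upper half-plane, counterclockwise contour ⇒ F(ω) = +2πi·ΣRes):
  Res_{z = \frac{5 i}{3}} g(z) = \frac{7 i \left(- 5 \omega - 3\right) e^{\frac{5 \omega}{3}}}{20} (pole of order 2)
  F(ω) = 2πi·ΣRes = \frac{7 \pi \left(5 \omega + 3\right) e^{\frac{5 \omega}{3}}}{10}

Both cases combine into a single formula in |ω|:

F(ω) = \frac{7 \pi \left(3 - 5 \left|{\omega}\right|\right) e^{- \frac{5 \left|{\omega}\right|}{3}}}{10}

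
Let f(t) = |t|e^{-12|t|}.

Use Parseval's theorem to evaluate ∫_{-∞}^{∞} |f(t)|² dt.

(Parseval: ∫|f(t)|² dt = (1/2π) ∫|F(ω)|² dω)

∫|f(t)|² dt = \frac{1}{3456}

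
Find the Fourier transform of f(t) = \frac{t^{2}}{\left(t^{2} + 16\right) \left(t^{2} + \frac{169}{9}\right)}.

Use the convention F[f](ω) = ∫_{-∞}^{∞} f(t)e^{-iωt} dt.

F(ω) = - \frac{36 \pi e^{- 4 \left|{\omega}\right|}}{25} + \frac{39 \pi e^{- \frac{13 \left|{\omega}\right|}{3}}}{25}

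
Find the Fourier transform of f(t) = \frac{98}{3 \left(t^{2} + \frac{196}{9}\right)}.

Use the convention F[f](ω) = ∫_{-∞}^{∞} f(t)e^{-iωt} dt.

F(ω) = 7 \pi e^{- \frac{14 \left|{\omega}\right|}{3}}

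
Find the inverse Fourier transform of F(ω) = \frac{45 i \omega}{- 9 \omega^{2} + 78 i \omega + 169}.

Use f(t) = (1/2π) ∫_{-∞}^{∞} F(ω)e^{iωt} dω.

f(t) = 5 \left(1 - \frac{13 t}{3}\right) e^{- \frac{13 t}{3}} u\left(t\right)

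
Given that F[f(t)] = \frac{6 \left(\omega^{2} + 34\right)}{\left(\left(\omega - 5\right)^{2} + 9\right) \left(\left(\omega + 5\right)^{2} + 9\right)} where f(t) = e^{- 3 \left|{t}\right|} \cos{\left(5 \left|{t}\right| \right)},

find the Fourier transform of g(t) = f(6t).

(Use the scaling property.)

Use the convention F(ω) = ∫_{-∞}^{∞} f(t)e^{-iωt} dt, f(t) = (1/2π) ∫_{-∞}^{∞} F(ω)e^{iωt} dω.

F[g](ω) = \frac{36 \left(\omega^{2} + 1224\right)}{\omega^{4} - 1152 \omega^{2} + 1498176}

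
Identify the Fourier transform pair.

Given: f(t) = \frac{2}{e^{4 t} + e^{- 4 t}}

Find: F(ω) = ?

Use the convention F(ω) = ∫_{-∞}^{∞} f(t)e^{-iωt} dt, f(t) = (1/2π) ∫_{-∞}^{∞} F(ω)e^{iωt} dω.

F(ω) = \frac{\pi}{4 \cosh{\left(\frac{\pi \omega}{8} \right)}}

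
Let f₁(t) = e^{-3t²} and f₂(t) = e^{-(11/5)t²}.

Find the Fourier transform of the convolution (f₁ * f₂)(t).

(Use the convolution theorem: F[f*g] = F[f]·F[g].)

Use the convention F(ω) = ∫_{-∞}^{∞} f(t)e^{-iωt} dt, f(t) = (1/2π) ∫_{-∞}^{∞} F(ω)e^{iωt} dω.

F[f₁*f₂](ω) = \frac{\sqrt{165} \pi e^{- \frac{13 \omega^{2}}{66}}}{33}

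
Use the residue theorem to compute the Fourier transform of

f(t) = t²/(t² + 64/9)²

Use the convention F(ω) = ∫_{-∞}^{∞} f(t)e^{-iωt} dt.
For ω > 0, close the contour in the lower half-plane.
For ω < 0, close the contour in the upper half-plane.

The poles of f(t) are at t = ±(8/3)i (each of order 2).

Let g(z) = f(z)e^{-iωz}; for large |z| the factor e^{-iωz} decays in the lower half-plane when ω > 0 and in the upper half-plane when ω < 0.

Case ω > 0 (lower half-plane, clockwise contour ⇒ F(ω) = -2πi·ΣRes):
  Res_{z = - \frac{8 i}{3}} g(z) = \frac{i \left(3 - 8 \omega\right) e^{- \frac{8 \omega}{3}}}{32} (pole of order 2)
  F(ω) = -2πi·ΣRes = \frac{\pi \left(3 - 8 \omega\right) e^{- \frac{8 \omega}{3}}}{16}

Case ω < 0 (upper half-plane, counterclockwise contour ⇒ F(ω) = +2πi·ΣRes):
  Res_{z = \frac{8 i}{3}} g(z) = \frac{i \left(- 8 \omega - 3\right) e^{\frac{8 \omega}{3}}}{32} (pole of order 2)
  F(ω) = 2πi·ΣRes = \frac{\pi \left(8 \omega + 3\right) e^{\frac{8 \omega}{3}}}{16}

Both cases combine into a single formula in |ω|:

F(ω) = \frac{\pi \left(3 - 8 \left|{\omega}\right|\right) e^{- \frac{8 \left|{\omega}\right|}{3}}}{16}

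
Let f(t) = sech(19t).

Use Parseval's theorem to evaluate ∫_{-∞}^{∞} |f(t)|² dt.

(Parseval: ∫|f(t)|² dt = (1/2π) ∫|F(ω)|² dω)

∫|f(t)|² dt = \frac{2}{19}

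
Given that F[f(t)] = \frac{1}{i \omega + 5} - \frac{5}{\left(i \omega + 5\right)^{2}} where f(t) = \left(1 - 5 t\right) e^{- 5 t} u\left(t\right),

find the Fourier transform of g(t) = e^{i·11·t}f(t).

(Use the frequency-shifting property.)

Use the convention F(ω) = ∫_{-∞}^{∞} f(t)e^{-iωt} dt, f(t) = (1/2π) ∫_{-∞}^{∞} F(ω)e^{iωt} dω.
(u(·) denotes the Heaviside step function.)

F[g](ω) = \frac{i \left(11 - \omega\right)}{\omega^{2} - 2 \omega \left(11 + 5 i\right) + 96 + 110 i}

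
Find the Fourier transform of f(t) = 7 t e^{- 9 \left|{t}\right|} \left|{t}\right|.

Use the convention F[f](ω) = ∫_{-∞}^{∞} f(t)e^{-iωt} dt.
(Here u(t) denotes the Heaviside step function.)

F(ω) = \frac{28 i \omega \left(\omega^{2} - 243\right)}{\left(\omega^{2} + 81\right)^{3}}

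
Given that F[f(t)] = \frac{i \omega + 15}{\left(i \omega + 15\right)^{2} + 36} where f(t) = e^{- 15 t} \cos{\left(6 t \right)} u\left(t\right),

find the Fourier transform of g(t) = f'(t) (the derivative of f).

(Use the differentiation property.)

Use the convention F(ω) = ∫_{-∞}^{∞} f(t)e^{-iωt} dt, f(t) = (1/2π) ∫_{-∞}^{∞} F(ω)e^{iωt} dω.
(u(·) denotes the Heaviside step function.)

F[g](ω) = \frac{i \omega \left(i \omega + 15\right)}{\left(i \omega + 15\right)^{2} + 36}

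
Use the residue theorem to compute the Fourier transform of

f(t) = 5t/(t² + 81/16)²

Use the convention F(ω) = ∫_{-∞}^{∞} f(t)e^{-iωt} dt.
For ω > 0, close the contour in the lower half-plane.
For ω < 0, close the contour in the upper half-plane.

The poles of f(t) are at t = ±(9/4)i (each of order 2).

Let g(z) = f(z)e^{-iωz}; for large |z| the factor e^{-iωz} decays in the lower half-plane when ω > 0 and in the upper half-plane when ω < 0.

Case ω > 0 (lower half-plane, clockwise contour ⇒ F(ω) = -2πi·ΣRes):
  Res_{z = - \frac{9 i}{4}} g(z) = \frac{5 \omega e^{- \frac{9 \omega}{4}}}{9} (pole of order 2)
  F(ω) = -2πi·ΣRes = - \frac{10 i \pi \omega e^{- \frac{9 \omega}{4}}}{9}

Case ω < 0 (upper half-plane, counterclockwise contour ⇒ F(ω) = +2πi·ΣRes):
  Res_{z = \frac{9 i}{4}} g(z) = - \frac{5 \omega e^{\frac{9 \omega}{4}}}{9} (pole of order 2)
  F(ω) = 2πi·ΣRes = - \frac{10 i \pi \omega e^{\frac{9 \omega}{4}}}{9}

Both cases combine into a single formula in |ω|:

F(ω) = - \frac{10 i \pi \omega e^{- \frac{9 \left|{\omega}\right|}{4}}}{9}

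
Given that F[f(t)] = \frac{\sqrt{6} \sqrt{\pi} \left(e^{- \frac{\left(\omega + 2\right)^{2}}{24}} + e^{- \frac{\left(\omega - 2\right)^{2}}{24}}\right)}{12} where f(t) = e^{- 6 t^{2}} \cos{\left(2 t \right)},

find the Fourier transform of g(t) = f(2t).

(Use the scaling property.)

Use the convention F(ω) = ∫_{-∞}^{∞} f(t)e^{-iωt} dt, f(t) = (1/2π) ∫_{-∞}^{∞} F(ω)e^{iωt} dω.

F[g](ω) = \frac{\sqrt{6} \sqrt{\pi} \left(e^{\frac{\omega}{6}} + 1\right) e^{- \frac{\omega^{2}}{96} - \frac{\omega}{12} - \frac{1}{6}}}{24}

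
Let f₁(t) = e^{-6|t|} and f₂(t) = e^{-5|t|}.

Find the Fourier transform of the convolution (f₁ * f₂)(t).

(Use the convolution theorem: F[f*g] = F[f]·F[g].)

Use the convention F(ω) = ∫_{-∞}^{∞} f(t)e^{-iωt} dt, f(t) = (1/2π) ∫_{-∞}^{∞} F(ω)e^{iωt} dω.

F[f₁*f₂](ω) = \frac{120}{\left(\omega^{2} + 25\right) \left(\omega^{2} + 36\right)}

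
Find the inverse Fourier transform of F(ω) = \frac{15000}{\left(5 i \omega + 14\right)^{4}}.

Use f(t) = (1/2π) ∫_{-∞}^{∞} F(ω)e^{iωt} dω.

f(t) = 4 t^{3} e^{- \frac{14 t}{5}} u\left(t\right)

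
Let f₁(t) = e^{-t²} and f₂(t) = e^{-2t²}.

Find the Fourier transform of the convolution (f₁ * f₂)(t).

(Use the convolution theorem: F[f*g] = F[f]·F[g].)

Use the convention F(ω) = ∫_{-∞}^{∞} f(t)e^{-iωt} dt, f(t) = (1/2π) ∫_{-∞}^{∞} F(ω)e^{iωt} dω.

F[f₁*f₂](ω) = \frac{\sqrt{2} \pi e^{- \frac{3 \omega^{2}}{8}}}{2}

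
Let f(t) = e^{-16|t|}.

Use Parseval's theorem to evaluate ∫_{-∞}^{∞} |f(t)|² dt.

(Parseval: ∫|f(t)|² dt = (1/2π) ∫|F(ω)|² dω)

∫|f(t)|² dt = \frac{1}{16}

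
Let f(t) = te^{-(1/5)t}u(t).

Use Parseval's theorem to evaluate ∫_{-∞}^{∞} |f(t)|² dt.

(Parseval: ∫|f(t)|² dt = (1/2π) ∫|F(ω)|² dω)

∫|f(t)|² dt = \frac{125}{4}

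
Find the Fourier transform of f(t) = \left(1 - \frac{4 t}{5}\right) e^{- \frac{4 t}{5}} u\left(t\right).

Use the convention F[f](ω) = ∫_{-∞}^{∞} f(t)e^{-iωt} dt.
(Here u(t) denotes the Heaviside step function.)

F(ω) = \frac{25 i \omega}{- 25 \omega^{2} + 40 i \omega + 16}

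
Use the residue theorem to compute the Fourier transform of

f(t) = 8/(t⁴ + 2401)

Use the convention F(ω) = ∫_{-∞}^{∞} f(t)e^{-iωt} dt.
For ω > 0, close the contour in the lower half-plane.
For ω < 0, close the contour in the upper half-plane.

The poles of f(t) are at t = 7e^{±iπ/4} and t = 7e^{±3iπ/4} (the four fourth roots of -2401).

Let g(z) = f(z)e^{-iωz}; for large |z| the factor e^{-iωz} decays in the lower half-plane when ω > 0 and in the upper half-plane when ω < 0.

Case ω > 0 (lower half-plane, clockwise contour ⇒ F(ω) = -2πi·ΣRes):
  Res_{z = - \frac{7 \sqrt{2}}{2} - \frac{7 \sqrt{2} i}{2}} g(z) = \frac{\sqrt{2} \left(1 + i\right) e^{\frac{7 \sqrt{2} \omega \left(-1 + i\right)}{2}}}{343}
  Res_{z = \frac{7 \sqrt{2}}{2} - \frac{7 \sqrt{2} i}{2}} g(z) = \frac{\sqrt{2} \left(-1 + i\right) e^{- \frac{7 \sqrt{2} \omega \left(1 + i\right)}{2}}}{343}
  F(ω) = -2πi·ΣRes = \frac{2 \sqrt{2} \pi \left(\left(1 - i\right) e^{7 \sqrt{2} i \omega} + 1 + i\right) e^{- \frac{7 \sqrt{2} \omega \left(1 + i\right)}{2}}}{343} = \frac{8 \pi e^{- \frac{7 \sqrt{2} \omega}{2}} \sin{\left(\frac{7 \sqrt{2} \omega}{2} + \frac{\pi}{4} \right)}}{343}

Case ω < 0 (upper half-plane, counterclockwise contour ⇒ F(ω) = +2πi·ΣRes):
  Res_{z = \frac{7 \sqrt{2}}{2} + \frac{7 \sqrt{2} i}{2}} g(z) = - \frac{\sqrt{2} \left(1 + i\right) e^{\frac{7 \sqrt{2} \omega \left(1 - i\right)}{2}}}{343}
  Res_{z = - \frac{7 \sqrt{2}}{2} + \frac{7 \sqrt{2} i}{2}} g(z) = \frac{\sqrt{2} \left(1 - i\right) e^{\frac{7 \sqrt{2} \omega \left(1 + i\right)}{2}}}{343}
  F(ω) = 2πi·ΣRes = - \frac{2 \sqrt{2} i \pi \left(\left(1 + i\right) e^{\frac{7 \sqrt{2} \omega \left(1 - i\right)}{2}} - \left(1 - i\right) e^{\frac{7 \sqrt{2} \omega \left(1 + i\right)}{2}}\right)}{343} = \frac{8 \pi e^{\frac{7 \sqrt{2} \omega}{2}} \cos{\left(\frac{7 \sqrt{2} \omega}{2} + \frac{\pi}{4} \right)}}{343}

Both cases combine into a single formula in |ω|:

F(ω) = \frac{8 \pi e^{- \frac{7 \sqrt{2} \left|{\omega}\right|}{2}} \sin{\left(\frac{7 \sqrt{2} \left|{\omega}\right|}{2} + \frac{\pi}{4} \right)}}{343}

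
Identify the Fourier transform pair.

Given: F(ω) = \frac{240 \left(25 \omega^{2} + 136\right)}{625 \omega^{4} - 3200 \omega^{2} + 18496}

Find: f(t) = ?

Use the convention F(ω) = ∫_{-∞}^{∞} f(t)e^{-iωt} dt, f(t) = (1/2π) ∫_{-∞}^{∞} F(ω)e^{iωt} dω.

f(t) = 4 e^{- \frac{6 \left|{t}\right|}{5}} \cos{\left(2 t \right)}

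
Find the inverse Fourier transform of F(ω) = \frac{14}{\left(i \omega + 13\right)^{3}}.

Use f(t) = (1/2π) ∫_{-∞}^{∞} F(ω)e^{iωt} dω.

f(t) = 7 t^{2} e^{- 13 t} u\left(t\right)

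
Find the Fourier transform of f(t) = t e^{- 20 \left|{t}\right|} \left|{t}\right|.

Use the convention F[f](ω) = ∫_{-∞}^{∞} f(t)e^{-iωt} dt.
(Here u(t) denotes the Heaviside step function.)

F(ω) = \frac{4 i \omega \left(\omega^{2} - 1200\right)}{\left(\omega^{2} + 400\right)^{3}}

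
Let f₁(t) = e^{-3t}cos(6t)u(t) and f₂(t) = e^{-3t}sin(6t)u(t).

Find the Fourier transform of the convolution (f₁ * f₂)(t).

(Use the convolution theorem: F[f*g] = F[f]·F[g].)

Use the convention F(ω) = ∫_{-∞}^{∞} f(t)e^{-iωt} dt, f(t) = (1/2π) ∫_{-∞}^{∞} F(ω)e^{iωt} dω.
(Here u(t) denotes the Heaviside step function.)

F[f₁*f₂](ω) = \frac{6 \left(i \omega + 3\right)}{\left(\left(i \omega + 3\right)^{2} + 36\right)^{2}}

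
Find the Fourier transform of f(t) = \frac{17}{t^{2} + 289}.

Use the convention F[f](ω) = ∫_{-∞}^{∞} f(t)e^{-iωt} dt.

F(ω) = \pi e^{- 17 \left|{\omega}\right|}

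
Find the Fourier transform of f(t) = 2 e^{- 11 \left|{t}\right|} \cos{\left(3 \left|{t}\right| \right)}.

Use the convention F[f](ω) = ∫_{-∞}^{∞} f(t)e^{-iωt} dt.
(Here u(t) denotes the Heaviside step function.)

F(ω) = \frac{44 \left(\omega^{2} + 130\right)}{\omega^{4} + 224 \omega^{2} + 16900}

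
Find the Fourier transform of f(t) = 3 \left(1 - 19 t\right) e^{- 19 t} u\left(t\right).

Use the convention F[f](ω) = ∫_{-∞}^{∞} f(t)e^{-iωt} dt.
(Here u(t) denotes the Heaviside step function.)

F(ω) = \frac{3 i \omega}{- \omega^{2} + 38 i \omega + 361}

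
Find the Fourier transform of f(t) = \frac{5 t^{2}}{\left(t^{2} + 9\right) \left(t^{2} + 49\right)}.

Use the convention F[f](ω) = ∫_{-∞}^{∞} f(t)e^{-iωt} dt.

F(ω) = \frac{\pi \left(7 - 3 e^{4 \left|{\omega}\right|}\right) e^{- 7 \left|{\omega}\right|}}{8}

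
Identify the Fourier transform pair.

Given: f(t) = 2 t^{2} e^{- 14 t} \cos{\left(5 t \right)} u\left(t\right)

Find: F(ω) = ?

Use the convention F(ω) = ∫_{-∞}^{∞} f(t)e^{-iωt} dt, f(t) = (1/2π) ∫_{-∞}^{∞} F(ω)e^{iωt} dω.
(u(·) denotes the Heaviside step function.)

F(ω) = \frac{4 \left(- 75 i \omega + \left(i \omega + 14\right)^{3} - 1050\right)}{\left(\left(i \omega + 14\right)^{2} + 25\right)^{3}}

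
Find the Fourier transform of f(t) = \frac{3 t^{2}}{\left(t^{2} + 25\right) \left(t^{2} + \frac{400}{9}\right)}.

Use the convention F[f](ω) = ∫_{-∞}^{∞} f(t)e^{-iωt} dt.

F(ω) = - \frac{27 \pi e^{- 5 \left|{\omega}\right|}}{35} + \frac{36 \pi e^{- \frac{20 \left|{\omega}\right|}{3}}}{35}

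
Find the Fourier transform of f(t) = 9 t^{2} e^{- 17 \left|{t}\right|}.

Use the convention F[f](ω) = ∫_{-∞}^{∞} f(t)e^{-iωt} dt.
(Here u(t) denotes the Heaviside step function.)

F(ω) = \frac{612 \left(289 - 3 \omega^{2}\right)}{\left(\omega^{2} + 289\right)^{3}}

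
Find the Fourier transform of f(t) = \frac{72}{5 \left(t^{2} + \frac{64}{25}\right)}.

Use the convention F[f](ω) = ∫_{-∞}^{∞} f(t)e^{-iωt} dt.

F(ω) = 9 \pi e^{- \frac{8 \left|{\omega}\right|}{5}}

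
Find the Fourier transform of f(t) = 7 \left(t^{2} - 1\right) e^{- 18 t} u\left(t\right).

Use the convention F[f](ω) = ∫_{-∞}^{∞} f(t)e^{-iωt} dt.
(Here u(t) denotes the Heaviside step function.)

F(ω) = \frac{7 \left(2 i \omega - \left(i \omega + 18\right)^{3} + 36\right)}{\left(i \omega + 18\right)^{4}}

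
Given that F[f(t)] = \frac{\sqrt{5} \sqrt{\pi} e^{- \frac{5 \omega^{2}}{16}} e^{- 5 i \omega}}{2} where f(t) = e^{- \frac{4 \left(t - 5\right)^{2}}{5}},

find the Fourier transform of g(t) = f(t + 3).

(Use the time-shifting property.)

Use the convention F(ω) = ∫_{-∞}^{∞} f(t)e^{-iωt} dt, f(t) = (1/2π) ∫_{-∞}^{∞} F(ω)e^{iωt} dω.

F[g](ω) = \frac{\sqrt{5} \sqrt{\pi} e^{- \frac{\omega \left(5 \omega + 32 i\right)}{16}}}{2}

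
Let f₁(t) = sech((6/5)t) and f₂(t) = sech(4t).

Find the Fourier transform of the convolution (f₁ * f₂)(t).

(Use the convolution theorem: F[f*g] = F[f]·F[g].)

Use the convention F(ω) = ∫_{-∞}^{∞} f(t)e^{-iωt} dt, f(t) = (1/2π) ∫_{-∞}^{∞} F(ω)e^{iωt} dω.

F[f₁*f₂](ω) = \frac{5 \pi^{2}}{24 \cosh{\left(\frac{\pi \omega}{8} \right)} \cosh{\left(\frac{5 \pi \omega}{12} \right)}}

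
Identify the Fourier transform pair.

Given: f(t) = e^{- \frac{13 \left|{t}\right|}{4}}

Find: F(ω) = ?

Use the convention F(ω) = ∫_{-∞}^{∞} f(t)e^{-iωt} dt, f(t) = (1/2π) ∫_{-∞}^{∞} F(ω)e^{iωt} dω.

F(ω) = \frac{104}{16 \omega^{2} + 169}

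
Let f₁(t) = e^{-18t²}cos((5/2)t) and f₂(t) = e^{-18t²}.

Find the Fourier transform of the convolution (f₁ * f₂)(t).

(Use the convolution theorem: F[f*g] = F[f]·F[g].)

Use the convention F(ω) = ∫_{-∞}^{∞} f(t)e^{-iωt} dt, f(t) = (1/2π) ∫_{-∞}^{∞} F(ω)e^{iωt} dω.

F[f₁*f₂](ω) = \frac{\pi \left(e^{\frac{5 \omega}{36}} + 1\right) e^{- \frac{\omega^{2}}{36} - \frac{5 \omega}{72} - \frac{25}{288}}}{36}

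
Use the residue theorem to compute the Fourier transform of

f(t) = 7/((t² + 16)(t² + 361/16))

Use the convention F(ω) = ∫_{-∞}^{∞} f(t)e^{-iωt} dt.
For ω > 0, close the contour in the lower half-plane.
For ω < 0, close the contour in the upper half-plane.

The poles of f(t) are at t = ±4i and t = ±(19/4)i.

Let g(z) = f(z)e^{-iωz}; for large |z| the factor e^{-iωz} decays in the lower half-plane when ω > 0 and in the upper half-plane when ω < 0.

Case ω > 0 (lower half-plane, clockwise contour ⇒ F(ω) = -2πi·ΣRes):
  Res_{z = - 4 i} g(z) = \frac{2 i e^{- 4 \omega}}{15}
  Res_{z = - \frac{19 i}{4}} g(z) = - \frac{32 i e^{- \frac{19 \omega}{4}}}{285}
  F(ω) = -2πi·ΣRes = \frac{4 \pi e^{- 4 \omega}}{15} - \frac{64 \pi e^{- \frac{19 \omega}{4}}}{285}

Case ω < 0 (upper half-plane, counterclockwise contour ⇒ F(ω) = +2πi·ΣRes):
  Res_{z = 4 i} g(z) = - \frac{2 i e^{4 \omega}}{15}
  Res_{z = \frac{19 i}{4}} g(z) = \frac{32 i e^{\frac{19 \omega}{4}}}{285}
  F(ω) = 2πi·ΣRes = \frac{4 \pi \left(- 16 e^{\frac{19 \omega}{4}} + 19 e^{4 \omega}\right)}{285}

Both cases combine into a single formula in |ω|:

F(ω) = \frac{4 \pi e^{- 4 \left|{\omega}\right|}}{15} - \frac{64 \pi e^{- \frac{19 \left|{\omega}\right|}{4}}}{285}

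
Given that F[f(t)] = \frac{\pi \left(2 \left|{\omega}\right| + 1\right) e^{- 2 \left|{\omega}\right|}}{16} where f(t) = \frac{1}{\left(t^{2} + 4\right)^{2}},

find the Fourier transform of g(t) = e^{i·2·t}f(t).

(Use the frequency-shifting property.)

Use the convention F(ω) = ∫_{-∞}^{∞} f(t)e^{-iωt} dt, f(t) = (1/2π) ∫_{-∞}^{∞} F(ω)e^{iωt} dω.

F[g](ω) = \frac{\pi \left(2 \left|{\omega - 2}\right| + 1\right) e^{- 2 \left|{\omega - 2}\right|}}{16}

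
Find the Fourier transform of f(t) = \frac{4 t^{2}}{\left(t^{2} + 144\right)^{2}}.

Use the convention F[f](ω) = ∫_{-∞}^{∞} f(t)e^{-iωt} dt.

F(ω) = \frac{\pi \left(1 - 12 \left|{\omega}\right|\right) e^{- 12 \left|{\omega}\right|}}{6}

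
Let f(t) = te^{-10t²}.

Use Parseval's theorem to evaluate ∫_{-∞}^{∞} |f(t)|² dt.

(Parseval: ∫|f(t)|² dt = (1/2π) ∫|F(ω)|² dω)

∫|f(t)|² dt = \frac{\sqrt{5} \sqrt{\pi}}{400}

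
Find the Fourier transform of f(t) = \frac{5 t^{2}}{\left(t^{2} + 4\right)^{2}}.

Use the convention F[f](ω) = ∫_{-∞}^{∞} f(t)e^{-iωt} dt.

F(ω) = \frac{5 \pi \left(1 - 2 \left|{\omega}\right|\right) e^{- 2 \left|{\omega}\right|}}{4}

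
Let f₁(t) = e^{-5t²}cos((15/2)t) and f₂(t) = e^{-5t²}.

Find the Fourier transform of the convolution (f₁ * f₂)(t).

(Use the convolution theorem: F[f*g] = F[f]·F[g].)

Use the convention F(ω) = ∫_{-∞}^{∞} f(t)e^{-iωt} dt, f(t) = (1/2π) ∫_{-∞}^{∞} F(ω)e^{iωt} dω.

F[f₁*f₂](ω) = \frac{\pi \left(e^{\frac{3 \omega}{2}} + 1\right) e^{- \frac{\omega^{2}}{10} - \frac{3 \omega}{4} - \frac{45}{16}}}{10}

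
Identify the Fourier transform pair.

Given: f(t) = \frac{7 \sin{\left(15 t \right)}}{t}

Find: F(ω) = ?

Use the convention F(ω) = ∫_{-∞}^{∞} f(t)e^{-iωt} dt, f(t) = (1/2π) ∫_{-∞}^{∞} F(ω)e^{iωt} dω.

F(ω) = \begin{cases} 7 \pi & \text{for}\: \omega > -15 \wedge \omega < 15 \\0 & \text{otherwise} \end{cases}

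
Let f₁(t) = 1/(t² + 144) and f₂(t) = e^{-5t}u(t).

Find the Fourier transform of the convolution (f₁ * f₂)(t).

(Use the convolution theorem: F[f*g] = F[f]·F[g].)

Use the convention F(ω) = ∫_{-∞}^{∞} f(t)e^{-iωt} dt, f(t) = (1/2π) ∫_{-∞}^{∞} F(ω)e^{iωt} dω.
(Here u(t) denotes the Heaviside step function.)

F[f₁*f₂](ω) = \frac{\pi e^{- 12 \left|{\omega}\right|}}{12 \left(i \omega + 5\right)}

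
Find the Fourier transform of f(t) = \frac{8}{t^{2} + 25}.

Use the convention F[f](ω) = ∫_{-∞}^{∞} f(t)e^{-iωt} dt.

F(ω) = \frac{8 \pi e^{- 5 \left|{\omega}\right|}}{5}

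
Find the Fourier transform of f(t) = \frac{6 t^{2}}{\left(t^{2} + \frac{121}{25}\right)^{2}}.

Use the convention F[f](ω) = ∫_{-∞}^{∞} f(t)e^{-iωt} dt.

F(ω) = \frac{3 \pi \left(5 - 11 \left|{\omega}\right|\right) e^{- \frac{11 \left|{\omega}\right|}{5}}}{11}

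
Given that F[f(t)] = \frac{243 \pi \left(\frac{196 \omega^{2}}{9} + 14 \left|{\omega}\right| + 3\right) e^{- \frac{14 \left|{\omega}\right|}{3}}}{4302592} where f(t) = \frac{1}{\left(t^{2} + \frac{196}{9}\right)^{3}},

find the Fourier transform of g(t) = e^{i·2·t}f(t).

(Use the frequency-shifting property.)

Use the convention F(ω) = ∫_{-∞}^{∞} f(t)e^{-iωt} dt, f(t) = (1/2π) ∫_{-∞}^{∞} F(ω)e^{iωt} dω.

F[g](ω) = \frac{27 \pi \left(196 \left(\omega - 2\right)^{2} + 126 \left|{\omega - 2}\right| + 27\right) e^{- \frac{14 \left|{\omega - 2}\right|}{3}}}{4302592}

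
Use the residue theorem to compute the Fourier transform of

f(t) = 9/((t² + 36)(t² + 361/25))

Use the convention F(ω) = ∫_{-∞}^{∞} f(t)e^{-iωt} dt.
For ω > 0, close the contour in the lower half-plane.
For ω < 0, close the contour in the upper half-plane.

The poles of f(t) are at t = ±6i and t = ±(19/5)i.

Let g(z) = f(z)e^{-iωz}; for large |z| the factor e^{-iωz} decays in the lower half-plane when ω > 0 and in the upper half-plane when ω < 0.

Case ω > 0 (lower half-plane, clockwise contour ⇒ F(ω) = -2πi·ΣRes):
  Res_{z = - 6 i} g(z) = - \frac{75 i e^{- 6 \omega}}{2156}
  Res_{z = - \frac{19 i}{5}} g(z) = \frac{1125 i e^{- \frac{19 \omega}{5}}}{20482}
  F(ω) = -2πi·ΣRes = - \frac{75 \pi e^{- 6 \omega}}{1078} + \frac{1125 \pi e^{- \frac{19 \omega}{5}}}{10241}

Case ω < 0 (upper half-plane, counterclockwise contour ⇒ F(ω) = +2πi·ΣRes):
  Res_{z = 6 i} g(z) = \frac{75 i e^{6 \omega}}{2156}
  Res_{z = \frac{19 i}{5}} g(z) = - \frac{1125 i e^{\frac{19 \omega}{5}}}{20482}
  F(ω) = 2πi·ΣRes = \frac{75 \pi \left(30 e^{\frac{19 \omega}{5}} - 19 e^{6 \omega}\right)}{20482}

Both cases combine into a single formula in |ω|:

F(ω) = - \frac{75 \pi e^{- 6 \left|{\omega}\right|}}{1078} + \frac{1125 \pi e^{- \frac{19 \left|{\omega}\right|}{5}}}{10241}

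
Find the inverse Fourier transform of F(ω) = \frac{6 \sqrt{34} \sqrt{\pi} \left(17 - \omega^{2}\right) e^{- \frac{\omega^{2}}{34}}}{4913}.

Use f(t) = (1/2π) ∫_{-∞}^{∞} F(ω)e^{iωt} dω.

f(t) = 6 t^{2} e^{- \frac{17 t^{2}}{2}}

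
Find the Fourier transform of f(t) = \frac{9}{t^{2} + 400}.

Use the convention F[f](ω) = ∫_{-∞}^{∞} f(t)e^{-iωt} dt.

F(ω) = \frac{9 \pi e^{- 20 \left|{\omega}\right|}}{20}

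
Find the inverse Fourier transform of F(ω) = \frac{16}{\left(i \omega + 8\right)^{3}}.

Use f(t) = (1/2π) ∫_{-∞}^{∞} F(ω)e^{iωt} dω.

f(t) = 8 t^{2} e^{- 8 t} u\left(t\right)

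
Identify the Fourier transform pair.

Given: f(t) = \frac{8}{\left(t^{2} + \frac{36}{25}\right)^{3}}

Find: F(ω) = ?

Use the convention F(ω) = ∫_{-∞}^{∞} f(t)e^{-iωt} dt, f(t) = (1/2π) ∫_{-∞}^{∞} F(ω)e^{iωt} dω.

F(ω) = \frac{125 \pi \left(12 \omega^{2} + 30 \left|{\omega}\right| + 25\right) e^{- \frac{6 \left|{\omega}\right|}{5}}}{2592}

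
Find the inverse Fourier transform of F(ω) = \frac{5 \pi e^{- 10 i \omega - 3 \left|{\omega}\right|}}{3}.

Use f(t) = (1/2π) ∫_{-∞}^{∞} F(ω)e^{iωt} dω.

f(t) = \frac{5}{\left(t - 10\right)^{2} + 9}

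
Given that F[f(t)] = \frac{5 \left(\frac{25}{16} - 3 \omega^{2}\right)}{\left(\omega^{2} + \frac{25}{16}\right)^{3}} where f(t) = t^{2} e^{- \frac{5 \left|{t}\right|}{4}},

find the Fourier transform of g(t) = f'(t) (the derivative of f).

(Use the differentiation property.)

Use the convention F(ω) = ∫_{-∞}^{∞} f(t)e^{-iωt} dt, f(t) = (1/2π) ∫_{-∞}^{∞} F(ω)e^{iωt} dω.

F[g](ω) = - \frac{1280 i \omega \left(48 \omega^{2} - 25\right)}{\left(16 \omega^{2} + 25\right)^{3}}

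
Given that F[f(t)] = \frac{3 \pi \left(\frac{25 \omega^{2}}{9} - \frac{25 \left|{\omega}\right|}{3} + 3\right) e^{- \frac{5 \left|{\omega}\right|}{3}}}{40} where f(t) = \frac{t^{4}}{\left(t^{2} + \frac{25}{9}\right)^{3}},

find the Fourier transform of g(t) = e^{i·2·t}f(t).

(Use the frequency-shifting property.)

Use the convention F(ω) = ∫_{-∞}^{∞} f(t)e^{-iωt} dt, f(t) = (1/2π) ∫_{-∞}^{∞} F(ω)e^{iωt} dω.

F[g](ω) = \frac{\pi \left(25 \left(\omega - 2\right)^{2} - 75 \left|{\omega - 2}\right| + 27\right) e^{- \frac{5 \left|{\omega - 2}\right|}{3}}}{120}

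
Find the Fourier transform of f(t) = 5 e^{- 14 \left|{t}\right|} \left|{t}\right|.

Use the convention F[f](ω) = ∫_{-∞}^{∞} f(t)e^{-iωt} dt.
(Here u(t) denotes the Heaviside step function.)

F(ω) = \frac{10 \left(196 - \omega^{2}\right)}{\left(\omega^{2} + 196\right)^{2}}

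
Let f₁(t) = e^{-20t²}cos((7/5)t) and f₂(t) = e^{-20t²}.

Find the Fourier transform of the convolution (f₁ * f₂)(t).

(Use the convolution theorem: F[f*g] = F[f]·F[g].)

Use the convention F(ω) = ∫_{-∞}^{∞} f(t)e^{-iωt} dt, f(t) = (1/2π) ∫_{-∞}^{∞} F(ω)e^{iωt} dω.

F[f₁*f₂](ω) = \frac{\pi \left(e^{\frac{7 \omega}{100}} + 1\right) e^{- \frac{\omega^{2}}{40} - \frac{7 \omega}{200} - \frac{49}{2000}}}{40}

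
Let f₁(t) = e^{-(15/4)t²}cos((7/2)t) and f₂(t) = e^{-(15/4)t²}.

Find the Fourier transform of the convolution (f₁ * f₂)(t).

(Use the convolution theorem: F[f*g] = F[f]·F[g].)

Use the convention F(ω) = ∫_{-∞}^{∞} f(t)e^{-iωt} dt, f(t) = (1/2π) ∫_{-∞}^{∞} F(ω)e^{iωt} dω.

F[f₁*f₂](ω) = \frac{2 \pi \left(e^{\frac{14 \omega}{15}} + 1\right) e^{- \frac{2 \omega^{2}}{15} - \frac{7 \omega}{15} - \frac{49}{60}}}{15}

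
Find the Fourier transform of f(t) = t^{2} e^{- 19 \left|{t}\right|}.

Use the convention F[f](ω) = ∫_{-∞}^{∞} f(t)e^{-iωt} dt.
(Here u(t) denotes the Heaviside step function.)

F(ω) = \frac{76 \left(361 - 3 \omega^{2}\right)}{\left(\omega^{2} + 361\right)^{3}}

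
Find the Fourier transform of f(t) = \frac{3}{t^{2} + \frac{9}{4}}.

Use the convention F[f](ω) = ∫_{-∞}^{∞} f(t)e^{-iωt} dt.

F(ω) = 2 \pi e^{- \frac{3 \left|{\omega}\right|}{2}}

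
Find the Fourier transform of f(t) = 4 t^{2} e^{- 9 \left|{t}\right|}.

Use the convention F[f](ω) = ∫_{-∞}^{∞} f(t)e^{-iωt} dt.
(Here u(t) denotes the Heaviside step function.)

F(ω) = \frac{432 \left(27 - \omega^{2}\right)}{\left(\omega^{2} + 81\right)^{3}}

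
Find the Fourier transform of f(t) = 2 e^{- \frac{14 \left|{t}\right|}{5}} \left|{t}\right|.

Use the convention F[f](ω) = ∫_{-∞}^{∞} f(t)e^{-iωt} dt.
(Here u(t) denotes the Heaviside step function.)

F(ω) = \frac{100 \left(196 - 25 \omega^{2}\right)}{\left(25 \omega^{2} + 196\right)^{2}}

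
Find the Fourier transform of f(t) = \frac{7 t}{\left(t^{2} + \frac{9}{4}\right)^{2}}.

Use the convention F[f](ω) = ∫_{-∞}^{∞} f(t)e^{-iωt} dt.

F(ω) = - \frac{7 i \pi \omega e^{- \frac{3 \left|{\omega}\right|}{2}}}{3}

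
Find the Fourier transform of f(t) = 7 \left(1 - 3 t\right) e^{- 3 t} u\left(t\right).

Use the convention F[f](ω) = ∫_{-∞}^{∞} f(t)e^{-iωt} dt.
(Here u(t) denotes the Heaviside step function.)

F(ω) = \frac{7 i \omega}{- \omega^{2} + 6 i \omega + 9}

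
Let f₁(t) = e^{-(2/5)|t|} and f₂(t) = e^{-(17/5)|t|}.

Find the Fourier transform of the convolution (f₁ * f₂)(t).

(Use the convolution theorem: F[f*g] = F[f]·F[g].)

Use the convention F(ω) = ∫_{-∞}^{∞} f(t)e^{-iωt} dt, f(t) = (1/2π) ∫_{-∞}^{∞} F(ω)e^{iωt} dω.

F[f₁*f₂](ω) = \frac{3400}{625 \omega^{4} + 7325 \omega^{2} + 1156}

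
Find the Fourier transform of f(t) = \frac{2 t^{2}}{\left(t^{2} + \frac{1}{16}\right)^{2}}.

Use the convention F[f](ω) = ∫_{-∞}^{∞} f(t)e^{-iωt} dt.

F(ω) = \pi \left(4 - \left|{\omega}\right|\right) e^{- \frac{\left|{\omega}\right|}{4}}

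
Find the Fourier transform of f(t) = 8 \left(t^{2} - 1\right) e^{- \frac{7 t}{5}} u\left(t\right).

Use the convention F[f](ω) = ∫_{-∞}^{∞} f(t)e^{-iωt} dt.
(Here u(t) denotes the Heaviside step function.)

F(ω) = \frac{40 \left(250 i \omega - \left(5 i \omega + 7\right)^{3} + 350\right)}{\left(5 i \omega + 7\right)^{4}}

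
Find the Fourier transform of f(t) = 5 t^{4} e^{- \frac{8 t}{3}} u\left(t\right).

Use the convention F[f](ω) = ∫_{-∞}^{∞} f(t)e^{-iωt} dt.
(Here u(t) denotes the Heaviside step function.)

F(ω) = \frac{29160}{\left(3 i \omega + 8\right)^{5}}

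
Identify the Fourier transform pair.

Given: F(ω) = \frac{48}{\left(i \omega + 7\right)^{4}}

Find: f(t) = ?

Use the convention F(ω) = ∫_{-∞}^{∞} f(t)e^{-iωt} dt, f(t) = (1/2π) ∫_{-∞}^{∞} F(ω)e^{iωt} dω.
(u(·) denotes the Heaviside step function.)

f(t) = 8 t^{3} e^{- 7 t} u\left(t\right)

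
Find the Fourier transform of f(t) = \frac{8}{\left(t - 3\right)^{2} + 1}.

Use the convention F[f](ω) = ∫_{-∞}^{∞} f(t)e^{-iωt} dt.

F(ω) = 8 \pi e^{- 3 i \omega - \left|{\omega}\right|}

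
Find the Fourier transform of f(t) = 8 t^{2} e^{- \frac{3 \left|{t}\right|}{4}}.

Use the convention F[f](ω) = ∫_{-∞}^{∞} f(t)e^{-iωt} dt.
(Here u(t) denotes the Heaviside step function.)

F(ω) = \frac{18432 \left(3 - 16 \omega^{2}\right)}{\left(16 \omega^{2} + 9\right)^{3}}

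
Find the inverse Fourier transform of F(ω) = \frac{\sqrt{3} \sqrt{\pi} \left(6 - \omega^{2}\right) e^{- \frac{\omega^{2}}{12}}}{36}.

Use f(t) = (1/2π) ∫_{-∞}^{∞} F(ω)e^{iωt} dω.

f(t) = 3 t^{2} e^{- 3 t^{2}}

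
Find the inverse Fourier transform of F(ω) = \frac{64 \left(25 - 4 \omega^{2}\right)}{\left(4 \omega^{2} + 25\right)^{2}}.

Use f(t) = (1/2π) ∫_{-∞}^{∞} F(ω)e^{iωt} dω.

f(t) = 8 e^{- \frac{5 \left|{t}\right|}{2}} \left|{t}\right|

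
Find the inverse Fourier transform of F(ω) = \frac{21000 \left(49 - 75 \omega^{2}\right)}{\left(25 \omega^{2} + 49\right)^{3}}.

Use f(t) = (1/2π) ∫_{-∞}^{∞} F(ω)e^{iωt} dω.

f(t) = 6 t^{2} e^{- \frac{7 \left|{t}\right|}{5}}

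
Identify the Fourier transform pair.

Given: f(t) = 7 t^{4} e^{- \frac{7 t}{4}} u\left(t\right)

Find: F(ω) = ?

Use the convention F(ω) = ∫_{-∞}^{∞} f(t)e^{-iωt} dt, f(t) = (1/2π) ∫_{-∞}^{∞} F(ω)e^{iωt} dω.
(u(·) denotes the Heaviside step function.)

F(ω) = \frac{172032}{\left(4 i \omega + 7\right)^{5}}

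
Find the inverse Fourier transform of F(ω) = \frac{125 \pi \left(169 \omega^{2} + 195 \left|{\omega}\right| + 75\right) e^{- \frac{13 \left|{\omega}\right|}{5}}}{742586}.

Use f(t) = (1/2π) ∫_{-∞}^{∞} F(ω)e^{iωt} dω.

f(t) = \frac{4}{\left(t^{2} + \frac{169}{25}\right)^{3}}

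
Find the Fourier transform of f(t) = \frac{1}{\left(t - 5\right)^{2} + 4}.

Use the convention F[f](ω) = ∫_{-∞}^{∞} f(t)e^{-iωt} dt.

F(ω) = \frac{\pi e^{- 5 i \omega - 2 \left|{\omega}\right|}}{2}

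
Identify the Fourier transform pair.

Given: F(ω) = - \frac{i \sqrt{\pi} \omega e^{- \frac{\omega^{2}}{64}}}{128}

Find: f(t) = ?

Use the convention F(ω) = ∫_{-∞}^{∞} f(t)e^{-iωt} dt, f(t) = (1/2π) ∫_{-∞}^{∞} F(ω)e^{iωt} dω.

f(t) = t e^{- 16 t^{2}}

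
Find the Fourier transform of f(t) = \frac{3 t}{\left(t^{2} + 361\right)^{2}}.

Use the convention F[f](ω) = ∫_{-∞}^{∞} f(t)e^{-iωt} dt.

F(ω) = - \frac{3 i \pi \omega e^{- 19 \left|{\omega}\right|}}{38}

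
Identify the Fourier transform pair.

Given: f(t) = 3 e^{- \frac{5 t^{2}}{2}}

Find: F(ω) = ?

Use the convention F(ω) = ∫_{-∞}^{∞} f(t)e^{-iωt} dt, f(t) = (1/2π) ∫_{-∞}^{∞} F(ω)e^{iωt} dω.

F(ω) = \frac{3 \sqrt{10} \sqrt{\pi} e^{- \frac{\omega^{2}}{10}}}{5}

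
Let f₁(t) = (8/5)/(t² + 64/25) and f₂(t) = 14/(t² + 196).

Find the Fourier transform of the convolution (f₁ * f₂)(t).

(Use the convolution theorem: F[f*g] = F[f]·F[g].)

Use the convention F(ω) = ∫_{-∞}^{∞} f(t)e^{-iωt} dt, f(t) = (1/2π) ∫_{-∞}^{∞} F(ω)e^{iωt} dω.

F[f₁*f₂](ω) = \pi^{2} e^{- \frac{78 \left|{\omega}\right|}{5}}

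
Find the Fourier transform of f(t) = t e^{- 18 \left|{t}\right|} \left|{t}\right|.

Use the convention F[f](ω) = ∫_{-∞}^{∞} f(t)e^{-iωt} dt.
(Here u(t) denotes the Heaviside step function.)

F(ω) = \frac{4 i \omega \left(\omega^{2} - 972\right)}{\left(\omega^{2} + 324\right)^{3}}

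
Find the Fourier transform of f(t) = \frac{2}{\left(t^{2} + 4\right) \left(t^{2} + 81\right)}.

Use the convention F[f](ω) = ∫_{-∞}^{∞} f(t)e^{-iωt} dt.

F(ω) = \frac{\pi \left(9 e^{7 \left|{\omega}\right|} - 2\right) e^{- 9 \left|{\omega}\right|}}{693}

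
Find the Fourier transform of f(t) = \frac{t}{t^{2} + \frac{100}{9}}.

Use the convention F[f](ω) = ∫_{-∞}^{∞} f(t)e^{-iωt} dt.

F(ω) = - i \pi e^{- \frac{10 \left|{\omega}\right|}{3}} \operatorname{sign}{\left(\omega \right)}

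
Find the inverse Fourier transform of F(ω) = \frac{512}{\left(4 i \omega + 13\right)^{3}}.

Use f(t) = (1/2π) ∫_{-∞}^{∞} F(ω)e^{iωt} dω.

f(t) = 4 t^{2} e^{- \frac{13 t}{4}} u\left(t\right)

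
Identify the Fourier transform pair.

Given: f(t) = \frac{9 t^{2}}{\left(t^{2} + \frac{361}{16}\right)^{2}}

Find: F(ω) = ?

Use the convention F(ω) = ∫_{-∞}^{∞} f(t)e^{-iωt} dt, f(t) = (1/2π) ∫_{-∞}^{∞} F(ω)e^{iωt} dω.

F(ω) = \frac{9 \pi \left(4 - 19 \left|{\omega}\right|\right) e^{- \frac{19 \left|{\omega}\right|}{4}}}{38}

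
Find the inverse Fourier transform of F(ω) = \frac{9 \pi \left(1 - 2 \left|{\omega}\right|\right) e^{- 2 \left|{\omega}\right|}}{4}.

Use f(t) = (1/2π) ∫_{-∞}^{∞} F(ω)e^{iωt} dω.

f(t) = \frac{9 t^{2}}{\left(t^{2} + 4\right)^{2}}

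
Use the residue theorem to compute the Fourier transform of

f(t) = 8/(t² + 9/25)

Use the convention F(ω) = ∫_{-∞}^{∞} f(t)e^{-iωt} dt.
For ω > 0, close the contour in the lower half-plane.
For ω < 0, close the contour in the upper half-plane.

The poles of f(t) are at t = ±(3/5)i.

Let g(z) = f(z)e^{-iωz}; for large |z| the factor e^{-iωz} decays in the lower half-plane when ω > 0 and in the upper half-plane when ω < 0.

Case ω > 0 (lower half-plane, clockwise contour ⇒ F(ω) = -2πi·ΣRes):
  Res_{z = - \frac{3 i}{5}} g(z) = \frac{20 i e^{- \frac{3 \omega}{5}}}{3}
  F(ω) = -2πi·ΣRes = \frac{40 \pi e^{- \frac{3 \omega}{5}}}{3}

Case ω < 0 (upper half-plane, counterclockwise contour ⇒ F(ω) = +2πi·ΣRes):
  Res_{z = \frac{3 i}{5}} g(z) = - \frac{20 i e^{\frac{3 \omega}{5}}}{3}
  F(ω) = 2πi·ΣRes = \frac{40 \pi e^{\frac{3 \omega}{5}}}{3}

Both cases combine into a single formula in |ω|:

F(ω) = \frac{40 \pi e^{- \frac{3 \left|{\omega}\right|}{5}}}{3}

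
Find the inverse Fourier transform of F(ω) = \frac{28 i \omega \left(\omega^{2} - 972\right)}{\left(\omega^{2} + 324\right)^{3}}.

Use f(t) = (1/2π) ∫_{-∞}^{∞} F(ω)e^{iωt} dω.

f(t) = 7 t e^{- 18 \left|{t}\right|} \left|{t}\right|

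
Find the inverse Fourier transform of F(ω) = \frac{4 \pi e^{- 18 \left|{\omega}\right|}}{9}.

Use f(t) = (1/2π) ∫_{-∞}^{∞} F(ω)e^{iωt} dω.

f(t) = \frac{8}{t^{2} + 324}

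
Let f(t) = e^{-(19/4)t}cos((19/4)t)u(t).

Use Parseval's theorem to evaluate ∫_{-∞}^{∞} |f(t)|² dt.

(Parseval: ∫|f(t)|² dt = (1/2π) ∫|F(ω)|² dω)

∫|f(t)|² dt = \frac{3}{38}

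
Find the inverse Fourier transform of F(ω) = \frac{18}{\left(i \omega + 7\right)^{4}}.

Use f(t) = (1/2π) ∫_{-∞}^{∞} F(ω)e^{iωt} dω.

f(t) = 3 t^{3} e^{- 7 t} u\left(t\right)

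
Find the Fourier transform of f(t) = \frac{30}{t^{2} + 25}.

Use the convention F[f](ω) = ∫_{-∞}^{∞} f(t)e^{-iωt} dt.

F(ω) = 6 \pi e^{- 5 \left|{\omega}\right|}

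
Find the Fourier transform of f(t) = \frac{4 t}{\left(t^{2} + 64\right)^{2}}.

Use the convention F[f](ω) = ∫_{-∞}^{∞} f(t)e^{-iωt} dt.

F(ω) = - \frac{i \pi \omega e^{- 8 \left|{\omega}\right|}}{4}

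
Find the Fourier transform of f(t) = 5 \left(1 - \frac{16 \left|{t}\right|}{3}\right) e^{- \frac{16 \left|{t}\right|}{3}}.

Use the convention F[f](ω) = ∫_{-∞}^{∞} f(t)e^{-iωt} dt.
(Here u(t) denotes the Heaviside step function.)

F(ω) = \frac{8640 \omega^{2}}{\left(9 \omega^{2} + 256\right)^{2}}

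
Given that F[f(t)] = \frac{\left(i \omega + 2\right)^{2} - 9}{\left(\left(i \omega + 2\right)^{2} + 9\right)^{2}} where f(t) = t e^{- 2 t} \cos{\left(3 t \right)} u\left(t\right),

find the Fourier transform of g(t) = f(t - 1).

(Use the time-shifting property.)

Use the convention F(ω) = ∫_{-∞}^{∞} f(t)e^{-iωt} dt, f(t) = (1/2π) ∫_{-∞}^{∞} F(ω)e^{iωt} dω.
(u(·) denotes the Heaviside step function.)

F[g](ω) = \frac{\left(\left(i \omega + 2\right)^{2} - 9\right) e^{- i \omega}}{\left(\left(i \omega + 2\right)^{2} + 9\right)^{2}}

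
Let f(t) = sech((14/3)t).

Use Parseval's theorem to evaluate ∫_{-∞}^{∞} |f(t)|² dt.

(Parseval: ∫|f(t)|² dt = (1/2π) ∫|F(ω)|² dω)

∫|f(t)|² dt = \frac{3}{7}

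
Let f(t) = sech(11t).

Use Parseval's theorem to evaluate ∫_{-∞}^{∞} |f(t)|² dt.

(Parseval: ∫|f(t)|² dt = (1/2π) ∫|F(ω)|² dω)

∫|f(t)|² dt = \frac{2}{11}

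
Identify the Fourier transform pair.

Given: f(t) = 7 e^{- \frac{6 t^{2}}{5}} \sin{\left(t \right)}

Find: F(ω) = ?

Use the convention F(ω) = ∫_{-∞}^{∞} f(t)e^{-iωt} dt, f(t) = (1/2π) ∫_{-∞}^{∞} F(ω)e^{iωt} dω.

F(ω) = \frac{7 \sqrt{30} i \sqrt{\pi} \left(1 - e^{\frac{5 \omega}{6}}\right) e^{- \frac{5 \omega^{2}}{24} - \frac{5 \omega}{12} - \frac{5}{24}}}{12}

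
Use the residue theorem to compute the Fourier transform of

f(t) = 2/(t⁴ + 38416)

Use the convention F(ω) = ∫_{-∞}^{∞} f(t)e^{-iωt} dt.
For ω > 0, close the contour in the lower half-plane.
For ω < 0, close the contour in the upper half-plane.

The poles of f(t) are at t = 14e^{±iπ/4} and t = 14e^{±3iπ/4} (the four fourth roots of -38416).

Let g(z) = f(z)e^{-iωz}; for large |z| the factor e^{-iωz} decays in the lower half-plane when ω > 0 and in the upper half-plane when ω < 0.

Case ω > 0 (lower half-plane, clockwise contour ⇒ F(ω) = -2πi·ΣRes):
  Res_{z = - 7 \sqrt{2} - 7 \sqrt{2} i} g(z) = \frac{\sqrt{2} i \left(1 - i\right) e^{7 \sqrt{2} \omega \left(-1 + i\right)}}{10976}
  Res_{z = 7 \sqrt{2} - 7 \sqrt{2} i} g(z) = \frac{\sqrt{2} i \left(1 + i\right) e^{- 7 \sqrt{2} \omega \left(1 + i\right)}}{10976}
  F(ω) = -2πi·ΣRes = \frac{\sqrt{2} \pi \left(1 - i\right) \left(e^{14 \sqrt{2} i \omega} + i\right) e^{- 7 \sqrt{2} \omega \left(1 + i\right)}}{5488} = \frac{\pi e^{- 7 \sqrt{2} \omega} \sin{\left(7 \sqrt{2} \omega + \frac{\pi}{4} \right)}}{1372}

Case ω < 0 (upper half-plane, counterclockwise contour ⇒ F(ω) = +2πi·ΣRes):
  Res_{z = 7 \sqrt{2} + 7 \sqrt{2} i} g(z) = \frac{\sqrt{2} i \left(-1 + i\right) e^{7 \sqrt{2} \omega \left(1 - i\right)}}{10976}
  Res_{z = - 7 \sqrt{2} + 7 \sqrt{2} i} g(z) = \frac{\sqrt{2} \left(1 - i\right) e^{7 \sqrt{2} \omega \left(1 + i\right)}}{10976}
  F(ω) = 2πi·ΣRes = - \frac{\sqrt{2} i \pi \left(i \left(1 - i\right) e^{7 \sqrt{2} \omega \left(1 - i\right)} - \left(1 - i\right) e^{7 \sqrt{2} \omega \left(1 + i\right)}\right)}{5488} = \frac{\pi e^{7 \sqrt{2} \omega} \cos{\left(7 \sqrt{2} \omega + \frac{\pi}{4} \right)}}{1372}

Both cases combine into a single formula in |ω|:

F(ω) = \frac{\pi e^{- 7 \sqrt{2} \left|{\omega}\right|} \sin{\left(7 \sqrt{2} \left|{\omega}\right| + \frac{\pi}{4} \right)}}{1372}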